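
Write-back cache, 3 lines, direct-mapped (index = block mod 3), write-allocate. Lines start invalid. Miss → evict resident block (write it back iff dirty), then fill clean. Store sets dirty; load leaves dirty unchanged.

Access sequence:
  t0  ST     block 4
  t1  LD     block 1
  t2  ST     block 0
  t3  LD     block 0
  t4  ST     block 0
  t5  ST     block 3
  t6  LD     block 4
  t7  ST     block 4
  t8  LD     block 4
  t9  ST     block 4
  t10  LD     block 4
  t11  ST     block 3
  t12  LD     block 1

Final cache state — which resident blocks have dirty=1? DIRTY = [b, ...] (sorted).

  0 | W B4 → L1 miss [D]
  1 | R B1 → L1 miss wb→B4 [-]
  2 | W B0 → L0 miss [D]
  3 | R B0 → L0 hit [D]
  4 | W B0 → L0 hit [D]
  5 | W B3 → L0 miss wb→B0 [D]
  6 | R B4 → L1 miss [-]
  7 | W B4 → L1 hit [D]
  8 | R B4 → L1 hit [D]
  9 | W B4 → L1 hit [D]
  10 | R B4 → L1 hit [D]
  11 | W B3 → L0 hit [D]
  12 | R B1 → L1 miss wb→B4 [-]

DIRTY = [3]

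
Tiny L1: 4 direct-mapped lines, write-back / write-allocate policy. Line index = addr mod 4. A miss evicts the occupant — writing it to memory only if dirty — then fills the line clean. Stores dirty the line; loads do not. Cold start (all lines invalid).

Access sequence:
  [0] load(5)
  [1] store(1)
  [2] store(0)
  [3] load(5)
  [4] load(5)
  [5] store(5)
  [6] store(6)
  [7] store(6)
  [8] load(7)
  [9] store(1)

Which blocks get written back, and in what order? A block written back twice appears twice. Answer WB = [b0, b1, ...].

0: R B5 → L1 miss [-]
1: W B1 → L1 miss [D]
2: W B0 → L0 miss [D]
3: R B5 → L1 miss wb→B1 [-]
4: R B5 → L1 hit [-]
5: W B5 → L1 hit [D]
6: W B6 → L2 miss [D]
7: W B6 → L2 hit [D]
8: R B7 → L3 miss [-]
9: W B1 → L1 miss wb→B5 [D]

WB = [1, 5]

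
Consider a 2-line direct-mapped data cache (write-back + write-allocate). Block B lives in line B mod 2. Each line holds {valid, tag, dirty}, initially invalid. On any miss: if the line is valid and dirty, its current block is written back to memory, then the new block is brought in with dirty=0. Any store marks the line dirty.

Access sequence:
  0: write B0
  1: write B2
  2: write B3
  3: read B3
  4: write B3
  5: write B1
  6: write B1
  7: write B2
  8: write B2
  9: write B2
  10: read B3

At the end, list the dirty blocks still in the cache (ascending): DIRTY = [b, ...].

DIRTY = [2]

0: W B0 → L0 miss [D]
1: W B2 → L0 miss wb→B0 [D]
2: W B3 → L1 miss [D]
3: R B3 → L1 hit [D]
4: W B3 → L1 hit [D]
5: W B1 → L1 miss wb→B3 [D]
6: W B1 → L1 hit [D]
7: W B2 → L0 hit [D]
8: W B2 → L0 hit [D]
9: W B2 → L0 hit [D]
10: R B3 → L1 miss wb→B1 [-]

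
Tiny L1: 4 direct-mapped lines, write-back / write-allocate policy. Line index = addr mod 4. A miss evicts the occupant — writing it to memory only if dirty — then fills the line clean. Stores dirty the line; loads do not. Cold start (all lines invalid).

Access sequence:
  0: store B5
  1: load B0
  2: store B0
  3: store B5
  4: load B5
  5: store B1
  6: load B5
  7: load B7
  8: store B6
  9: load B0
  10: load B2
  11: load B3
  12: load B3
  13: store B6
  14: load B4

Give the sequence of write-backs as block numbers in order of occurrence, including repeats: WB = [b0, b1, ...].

  0 | W B5 → L1 miss [D]
  1 | R B0 → L0 miss [-]
  2 | W B0 → L0 hit [D]
  3 | W B5 → L1 hit [D]
  4 | R B5 → L1 hit [D]
  5 | W B1 → L1 miss wb→B5 [D]
  6 | R B5 → L1 miss wb→B1 [-]
  7 | R B7 → L3 miss [-]
  8 | W B6 → L2 miss [D]
  9 | R B0 → L0 hit [D]
  10 | R B2 → L2 miss wb→B6 [-]
  11 | R B3 → L3 miss [-]
  12 | R B3 → L3 hit [-]
  13 | W B6 → L2 miss [D]
  14 | R B4 → L0 miss wb→B0 [-]

WB = [5, 1, 6, 0]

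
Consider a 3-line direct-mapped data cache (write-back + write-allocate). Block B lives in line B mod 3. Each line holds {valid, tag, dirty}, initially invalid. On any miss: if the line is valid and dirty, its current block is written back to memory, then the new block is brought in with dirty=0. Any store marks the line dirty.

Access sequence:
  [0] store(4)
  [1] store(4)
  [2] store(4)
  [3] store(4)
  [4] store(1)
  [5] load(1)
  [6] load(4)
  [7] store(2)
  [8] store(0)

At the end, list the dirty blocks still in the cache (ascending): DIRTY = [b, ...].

DIRTY = [0, 2]

0: W B4 -> L1 miss  d=D]
1: W B4 -> L1 hit  d=D]
2: W B4 -> L1 hit  d=D]
3: W B4 -> L1 hit  d=D]
4: W B1 -> L1 miss wb->B4  d=D]
5: R B1 -> L1 hit  d=D]
6: R B4 -> L1 miss wb->B1  d=-]
7: W B2 -> L2 miss  d=D]
8: W B0 -> L0 miss  d=D]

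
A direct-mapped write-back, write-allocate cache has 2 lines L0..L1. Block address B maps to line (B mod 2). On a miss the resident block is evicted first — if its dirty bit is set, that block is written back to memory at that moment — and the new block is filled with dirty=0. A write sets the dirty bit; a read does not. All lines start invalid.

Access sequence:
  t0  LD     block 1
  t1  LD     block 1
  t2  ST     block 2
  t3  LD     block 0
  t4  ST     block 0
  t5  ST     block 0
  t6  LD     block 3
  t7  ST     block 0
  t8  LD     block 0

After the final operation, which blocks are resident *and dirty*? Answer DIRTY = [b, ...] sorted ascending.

0: R B1 -> L1 miss  d=-]
1: R B1 -> L1 hit  d=-]
2: W B2 -> L0 miss  d=D]
3: R B0 -> L0 miss wb->B2  d=-]
4: W B0 -> L0 hit  d=D]
5: W B0 -> L0 hit  d=D]
6: R B3 -> L1 miss  d=-]
7: W B0 -> L0 hit  d=D]
8: R B0 -> L0 hit  d=D]

DIRTY = [0]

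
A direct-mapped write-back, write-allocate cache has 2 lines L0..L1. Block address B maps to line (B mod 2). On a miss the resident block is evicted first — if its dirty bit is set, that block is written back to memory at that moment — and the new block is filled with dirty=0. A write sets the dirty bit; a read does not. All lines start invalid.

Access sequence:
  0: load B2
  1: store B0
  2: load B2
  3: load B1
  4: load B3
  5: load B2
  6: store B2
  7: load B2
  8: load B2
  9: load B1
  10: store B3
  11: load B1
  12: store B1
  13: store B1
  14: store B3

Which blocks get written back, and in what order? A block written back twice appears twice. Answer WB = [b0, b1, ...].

WB = [0, 3, 1]

0: R B2 → L0 miss [-]
1: W B0 → L0 miss [D]
2: R B2 → L0 miss wb→B0 [-]
3: R B1 → L1 miss [-]
4: R B3 → L1 miss [-]
5: R B2 → L0 hit [-]
6: W B2 → L0 hit [D]
7: R B2 → L0 hit [D]
8: R B2 → L0 hit [D]
9: R B1 → L1 miss [-]
10: W B3 → L1 miss [D]
11: R B1 → L1 miss wb→B3 [-]
12: W B1 → L1 hit [D]
13: W B1 → L1 hit [D]
14: W B3 → L1 miss wb→B1 [D]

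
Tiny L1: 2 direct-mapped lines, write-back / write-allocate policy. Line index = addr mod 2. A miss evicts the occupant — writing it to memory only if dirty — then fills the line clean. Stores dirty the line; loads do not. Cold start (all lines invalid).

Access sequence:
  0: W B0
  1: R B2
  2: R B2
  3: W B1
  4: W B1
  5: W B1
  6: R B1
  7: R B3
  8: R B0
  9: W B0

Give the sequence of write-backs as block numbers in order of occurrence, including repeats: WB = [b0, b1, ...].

WB = [0, 1]

0: W B0 -> L0 miss  d=D]
1: R B2 -> L0 miss wb->B0  d=-]
2: R B2 -> L0 hit  d=-]
3: W B1 -> L1 miss  d=D]
4: W B1 -> L1 hit  d=D]
5: W B1 -> L1 hit  d=D]
6: R B1 -> L1 hit  d=D]
7: R B3 -> L1 miss wb->B1  d=-]
8: R B0 -> L0 miss  d=-]
9: W B0 -> L0 hit  d=D]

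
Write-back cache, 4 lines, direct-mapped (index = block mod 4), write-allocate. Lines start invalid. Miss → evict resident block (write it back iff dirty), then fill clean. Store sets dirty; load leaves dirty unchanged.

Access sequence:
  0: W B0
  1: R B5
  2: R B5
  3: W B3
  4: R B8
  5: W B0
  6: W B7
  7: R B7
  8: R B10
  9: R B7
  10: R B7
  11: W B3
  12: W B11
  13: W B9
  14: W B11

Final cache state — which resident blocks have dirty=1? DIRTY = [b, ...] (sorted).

DIRTY = [0, 9, 11]

  0 | W B0 → L0 miss [D]
  1 | R B5 → L1 miss [-]
  2 | R B5 → L1 hit [-]
  3 | W B3 → L3 miss [D]
  4 | R B8 → L0 miss wb→B0 [-]
  5 | W B0 → L0 miss [D]
  6 | W B7 → L3 miss wb→B3 [D]
  7 | R B7 → L3 hit [D]
  8 | R B10 → L2 miss [-]
  9 | R B7 → L3 hit [D]
  10 | R B7 → L3 hit [D]
  11 | W B3 → L3 miss wb→B7 [D]
  12 | W B11 → L3 miss wb→B3 [D]
  13 | W B9 → L1 miss [D]
  14 | W B11 → L3 hit [D]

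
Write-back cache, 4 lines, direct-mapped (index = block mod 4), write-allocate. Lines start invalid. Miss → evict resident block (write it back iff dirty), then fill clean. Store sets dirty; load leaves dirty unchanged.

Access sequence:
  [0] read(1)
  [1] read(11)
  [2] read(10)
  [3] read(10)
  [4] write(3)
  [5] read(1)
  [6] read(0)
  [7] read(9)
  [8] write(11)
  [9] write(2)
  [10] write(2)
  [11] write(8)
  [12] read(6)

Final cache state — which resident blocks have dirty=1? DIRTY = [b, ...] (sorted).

DIRTY = [8, 11]

  0 | R B1 → L1 miss [-]
  1 | R B11 → L3 miss [-]
  2 | R B10 → L2 miss [-]
  3 | R B10 → L2 hit [-]
  4 | W B3 → L3 miss [D]
  5 | R B1 → L1 hit [-]
  6 | R B0 → L0 miss [-]
  7 | R B9 → L1 miss [-]
  8 | W B11 → L3 miss wb→B3 [D]
  9 | W B2 → L2 miss [D]
  10 | W B2 → L2 hit [D]
  11 | W B8 → L0 miss [D]
  12 | R B6 → L2 miss wb→B2 [-]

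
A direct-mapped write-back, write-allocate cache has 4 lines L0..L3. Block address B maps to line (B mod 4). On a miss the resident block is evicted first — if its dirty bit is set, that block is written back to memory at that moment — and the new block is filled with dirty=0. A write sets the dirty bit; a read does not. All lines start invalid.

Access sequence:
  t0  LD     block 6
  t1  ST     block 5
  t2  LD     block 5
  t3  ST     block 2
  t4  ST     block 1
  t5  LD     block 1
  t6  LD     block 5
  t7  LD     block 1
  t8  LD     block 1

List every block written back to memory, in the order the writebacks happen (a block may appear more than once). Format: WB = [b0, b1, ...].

0: R B6 → L2 miss [-]
1: W B5 → L1 miss [D]
2: R B5 → L1 hit [D]
3: W B2 → L2 miss [D]
4: W B1 → L1 miss wb→B5 [D]
5: R B1 → L1 hit [D]
6: R B5 → L1 miss wb→B1 [-]
7: R B1 → L1 miss [-]
8: R B1 → L1 hit [-]

WB = [5, 1]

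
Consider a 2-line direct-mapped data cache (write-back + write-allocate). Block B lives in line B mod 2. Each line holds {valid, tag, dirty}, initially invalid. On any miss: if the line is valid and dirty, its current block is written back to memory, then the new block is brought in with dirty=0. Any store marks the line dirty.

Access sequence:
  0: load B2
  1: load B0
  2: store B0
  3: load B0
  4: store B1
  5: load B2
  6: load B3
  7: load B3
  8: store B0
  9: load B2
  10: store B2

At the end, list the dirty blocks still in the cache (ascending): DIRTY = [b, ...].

0: R B2 → L0 miss [-]
1: R B0 → L0 miss [-]
2: W B0 → L0 hit [D]
3: R B0 → L0 hit [D]
4: W B1 → L1 miss [D]
5: R B2 → L0 miss wb→B0 [-]
6: R B3 → L1 miss wb→B1 [-]
7: R B3 → L1 hit [-]
8: W B0 → L0 miss [D]
9: R B2 → L0 miss wb→B0 [-]
10: W B2 → L0 hit [D]

DIRTY = [2]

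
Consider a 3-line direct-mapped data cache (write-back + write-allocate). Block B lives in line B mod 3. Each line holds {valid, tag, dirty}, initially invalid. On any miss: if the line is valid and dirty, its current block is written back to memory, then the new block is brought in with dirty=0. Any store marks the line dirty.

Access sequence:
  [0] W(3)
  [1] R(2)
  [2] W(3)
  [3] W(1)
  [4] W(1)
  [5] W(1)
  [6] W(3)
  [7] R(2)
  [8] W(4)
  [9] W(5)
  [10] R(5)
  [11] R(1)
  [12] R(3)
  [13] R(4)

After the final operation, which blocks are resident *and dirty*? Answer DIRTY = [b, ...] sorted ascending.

  0 | W B3 → L0 miss [D]
  1 | R B2 → L2 miss [-]
  2 | W B3 → L0 hit [D]
  3 | W B1 → L1 miss [D]
  4 | W B1 → L1 hit [D]
  5 | W B1 → L1 hit [D]
  6 | W B3 → L0 hit [D]
  7 | R B2 → L2 hit [-]
  8 | W B4 → L1 miss wb→B1 [D]
  9 | W B5 → L2 miss [D]
  10 | R B5 → L2 hit [D]
  11 | R B1 → L1 miss wb→B4 [-]
  12 | R B3 → L0 hit [D]
  13 | R B4 → L1 miss [-]

DIRTY = [3, 5]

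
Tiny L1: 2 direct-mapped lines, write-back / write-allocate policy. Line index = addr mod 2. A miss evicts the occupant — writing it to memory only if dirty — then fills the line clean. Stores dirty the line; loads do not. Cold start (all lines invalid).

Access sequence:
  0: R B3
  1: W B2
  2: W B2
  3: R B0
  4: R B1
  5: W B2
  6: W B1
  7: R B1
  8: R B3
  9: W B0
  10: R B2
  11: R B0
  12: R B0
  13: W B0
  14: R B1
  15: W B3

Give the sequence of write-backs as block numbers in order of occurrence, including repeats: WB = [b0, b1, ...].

0: R B3 → L1 miss [-]
1: W B2 → L0 miss [D]
2: W B2 → L0 hit [D]
3: R B0 → L0 miss wb→B2 [-]
4: R B1 → L1 miss [-]
5: W B2 → L0 miss [D]
6: W B1 → L1 hit [D]
7: R B1 → L1 hit [D]
8: R B3 → L1 miss wb→B1 [-]
9: W B0 → L0 miss wb→B2 [D]
10: R B2 → L0 miss wb→B0 [-]
11: R B0 → L0 miss [-]
12: R B0 → L0 hit [-]
13: W B0 → L0 hit [D]
14: R B1 → L1 miss [-]
15: W B3 → L1 miss [D]

WB = [2, 1, 2, 0]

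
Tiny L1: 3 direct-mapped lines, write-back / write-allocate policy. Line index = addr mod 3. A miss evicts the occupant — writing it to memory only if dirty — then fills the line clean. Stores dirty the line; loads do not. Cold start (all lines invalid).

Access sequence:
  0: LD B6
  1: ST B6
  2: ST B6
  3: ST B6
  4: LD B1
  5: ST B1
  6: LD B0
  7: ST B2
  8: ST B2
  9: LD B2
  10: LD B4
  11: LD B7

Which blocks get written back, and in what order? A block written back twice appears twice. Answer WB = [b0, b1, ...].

WB = [6, 1]

0: R B6 -> L0 miss  d=-]
1: W B6 -> L0 hit  d=D]
2: W B6 -> L0 hit  d=D]
3: W B6 -> L0 hit  d=D]
4: R B1 -> L1 miss  d=-]
5: W B1 -> L1 hit  d=D]
6: R B0 -> L0 miss wb->B6  d=-]
7: W B2 -> L2 miss  d=D]
8: W B2 -> L2 hit  d=D]
9: R B2 -> L2 hit  d=D]
10: R B4 -> L1 miss wb->B1  d=-]
11: R B7 -> L1 miss  d=-]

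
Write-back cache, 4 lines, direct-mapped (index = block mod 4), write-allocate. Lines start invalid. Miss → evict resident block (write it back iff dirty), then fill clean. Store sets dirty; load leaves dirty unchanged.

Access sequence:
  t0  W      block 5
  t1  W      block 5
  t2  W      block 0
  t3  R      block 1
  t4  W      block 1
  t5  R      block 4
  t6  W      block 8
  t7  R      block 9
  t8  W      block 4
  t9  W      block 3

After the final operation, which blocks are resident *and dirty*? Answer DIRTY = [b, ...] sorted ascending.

0: W B5 -> L1 miss  d=D]
1: W B5 -> L1 hit  d=D]
2: W B0 -> L0 miss  d=D]
3: R B1 -> L1 miss wb->B5  d=-]
4: W B1 -> L1 hit  d=D]
5: R B4 -> L0 miss wb->B0  d=-]
6: W B8 -> L0 miss  d=D]
7: R B9 -> L1 miss wb->B1  d=-]
8: W B4 -> L0 miss wb->B8  d=D]
9: W B3 -> L3 miss  d=D]

DIRTY = [3, 4]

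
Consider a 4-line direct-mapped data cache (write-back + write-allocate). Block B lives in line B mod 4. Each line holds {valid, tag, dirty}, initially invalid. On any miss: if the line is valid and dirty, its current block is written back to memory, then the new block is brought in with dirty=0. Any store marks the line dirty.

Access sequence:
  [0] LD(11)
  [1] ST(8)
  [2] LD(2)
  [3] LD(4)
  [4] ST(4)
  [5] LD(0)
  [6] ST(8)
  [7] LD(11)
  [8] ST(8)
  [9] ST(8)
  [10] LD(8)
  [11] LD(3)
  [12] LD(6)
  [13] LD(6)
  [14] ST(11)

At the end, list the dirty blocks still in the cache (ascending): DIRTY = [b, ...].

DIRTY = [8, 11]

0: R B11 -> L3 miss  d=-]
1: W B8 -> L0 miss  d=D]
2: R B2 -> L2 miss  d=-]
3: R B4 -> L0 miss wb->B8  d=-]
4: W B4 -> L0 hit  d=D]
5: R B0 -> L0 miss wb->B4  d=-]
6: W B8 -> L0 miss  d=D]
7: R B11 -> L3 hit  d=-]
8: W B8 -> L0 hit  d=D]
9: W B8 -> L0 hit  d=D]
10: R B8 -> L0 hit  d=D]
11: R B3 -> L3 miss  d=-]
12: R B6 -> L2 miss  d=-]
13: R B6 -> L2 hit  d=-]
14: W B11 -> L3 miss  d=D]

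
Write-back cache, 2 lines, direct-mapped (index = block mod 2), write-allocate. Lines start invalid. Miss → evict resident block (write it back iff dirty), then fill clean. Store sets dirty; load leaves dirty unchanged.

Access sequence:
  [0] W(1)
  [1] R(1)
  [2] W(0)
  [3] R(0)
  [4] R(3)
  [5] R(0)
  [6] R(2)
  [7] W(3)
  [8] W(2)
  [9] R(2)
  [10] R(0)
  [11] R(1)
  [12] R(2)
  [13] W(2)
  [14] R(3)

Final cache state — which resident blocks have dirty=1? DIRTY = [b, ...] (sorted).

0: W B1 -> L1 miss  d=D]
1: R B1 -> L1 hit  d=D]
2: W B0 -> L0 miss  d=D]
3: R B0 -> L0 hit  d=D]
4: R B3 -> L1 miss wb->B1  d=-]
5: R B0 -> L0 hit  d=D]
6: R B2 -> L0 miss wb->B0  d=-]
7: W B3 -> L1 hit  d=D]
8: W B2 -> L0 hit  d=D]
9: R B2 -> L0 hit  d=D]
10: R B0 -> L0 miss wb->B2  d=-]
11: R B1 -> L1 miss wb->B3  d=-]
12: R B2 -> L0 miss  d=-]
13: W B2 -> L0 hit  d=D]
14: R B3 -> L1 miss  d=-]

DIRTY = [2]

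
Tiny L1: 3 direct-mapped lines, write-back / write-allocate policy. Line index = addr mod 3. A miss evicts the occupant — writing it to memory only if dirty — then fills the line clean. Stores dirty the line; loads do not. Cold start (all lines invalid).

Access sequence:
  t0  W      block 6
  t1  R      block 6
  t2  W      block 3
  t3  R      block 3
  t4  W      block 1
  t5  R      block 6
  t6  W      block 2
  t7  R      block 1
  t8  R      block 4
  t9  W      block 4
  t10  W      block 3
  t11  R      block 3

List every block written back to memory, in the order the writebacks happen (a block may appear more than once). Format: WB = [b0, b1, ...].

WB = [6, 3, 1]

  0 | W B6 → L0 miss [D]
  1 | R B6 → L0 hit [D]
  2 | W B3 → L0 miss wb→B6 [D]
  3 | R B3 → L0 hit [D]
  4 | W B1 → L1 miss [D]
  5 | R B6 → L0 miss wb→B3 [-]
  6 | W B2 → L2 miss [D]
  7 | R B1 → L1 hit [D]
  8 | R B4 → L1 miss wb→B1 [-]
  9 | W B4 → L1 hit [D]
  10 | W B3 → L0 miss [D]
  11 | R B3 → L0 hit [D]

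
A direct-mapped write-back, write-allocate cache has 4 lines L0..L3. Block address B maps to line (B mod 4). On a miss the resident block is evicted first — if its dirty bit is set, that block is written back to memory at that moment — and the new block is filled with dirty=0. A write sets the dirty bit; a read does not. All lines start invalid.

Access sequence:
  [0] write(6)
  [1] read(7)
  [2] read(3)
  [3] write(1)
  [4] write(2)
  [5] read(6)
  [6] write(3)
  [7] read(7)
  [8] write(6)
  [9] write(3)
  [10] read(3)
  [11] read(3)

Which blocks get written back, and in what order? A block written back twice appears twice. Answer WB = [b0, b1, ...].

WB = [6, 2, 3]

0: W B6 -> L2 miss  d=D]
1: R B7 -> L3 miss  d=-]
2: R B3 -> L3 miss  d=-]
3: W B1 -> L1 miss  d=D]
4: W B2 -> L2 miss wb->B6  d=D]
5: R B6 -> L2 miss wb->B2  d=-]
6: W B3 -> L3 hit  d=D]
7: R B7 -> L3 miss wb->B3  d=-]
8: W B6 -> L2 hit  d=D]
9: W B3 -> L3 miss  d=D]
10: R B3 -> L3 hit  d=D]
11: R B3 -> L3 hit  d=D]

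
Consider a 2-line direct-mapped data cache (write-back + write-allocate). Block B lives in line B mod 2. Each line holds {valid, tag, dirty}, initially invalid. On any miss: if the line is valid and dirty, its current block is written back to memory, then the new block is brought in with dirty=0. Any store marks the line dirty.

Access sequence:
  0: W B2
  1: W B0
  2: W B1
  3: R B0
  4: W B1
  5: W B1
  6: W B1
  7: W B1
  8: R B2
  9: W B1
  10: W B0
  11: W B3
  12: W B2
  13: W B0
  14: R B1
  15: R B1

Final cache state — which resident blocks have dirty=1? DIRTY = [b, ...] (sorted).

DIRTY = [0]

0: W B2 → L0 miss [D]
1: W B0 → L0 miss wb→B2 [D]
2: W B1 → L1 miss [D]
3: R B0 → L0 hit [D]
4: W B1 → L1 hit [D]
5: W B1 → L1 hit [D]
6: W B1 → L1 hit [D]
7: W B1 → L1 hit [D]
8: R B2 → L0 miss wb→B0 [-]
9: W B1 → L1 hit [D]
10: W B0 → L0 miss [D]
11: W B3 → L1 miss wb→B1 [D]
12: W B2 → L0 miss wb→B0 [D]
13: W B0 → L0 miss wb→B2 [D]
14: R B1 → L1 miss wb→B3 [-]
15: R B1 → L1 hit [-]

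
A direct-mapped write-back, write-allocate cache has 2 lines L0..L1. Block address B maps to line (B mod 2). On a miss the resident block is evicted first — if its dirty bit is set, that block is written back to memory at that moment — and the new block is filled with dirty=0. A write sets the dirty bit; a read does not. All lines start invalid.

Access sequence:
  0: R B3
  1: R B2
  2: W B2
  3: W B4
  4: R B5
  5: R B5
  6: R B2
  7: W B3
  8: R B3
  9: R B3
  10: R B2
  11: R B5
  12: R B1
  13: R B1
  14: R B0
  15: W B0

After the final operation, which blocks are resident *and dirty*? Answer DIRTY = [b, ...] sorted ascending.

DIRTY = [0]

0: R B3 -> L1 miss  d=-]
1: R B2 -> L0 miss  d=-]
2: W B2 -> L0 hit  d=D]
3: W B4 -> L0 miss wb->B2  d=D]
4: R B5 -> L1 miss  d=-]
5: R B5 -> L1 hit  d=-]
6: R B2 -> L0 miss wb->B4  d=-]
7: W B3 -> L1 miss  d=D]
8: R B3 -> L1 hit  d=D]
9: R B3 -> L1 hit  d=D]
10: R B2 -> L0 hit  d=-]
11: R B5 -> L1 miss wb->B3  d=-]
12: R B1 -> L1 miss  d=-]
13: R B1 -> L1 hit  d=-]
14: R B0 -> L0 miss  d=-]
15: W B0 -> L0 hit  d=D]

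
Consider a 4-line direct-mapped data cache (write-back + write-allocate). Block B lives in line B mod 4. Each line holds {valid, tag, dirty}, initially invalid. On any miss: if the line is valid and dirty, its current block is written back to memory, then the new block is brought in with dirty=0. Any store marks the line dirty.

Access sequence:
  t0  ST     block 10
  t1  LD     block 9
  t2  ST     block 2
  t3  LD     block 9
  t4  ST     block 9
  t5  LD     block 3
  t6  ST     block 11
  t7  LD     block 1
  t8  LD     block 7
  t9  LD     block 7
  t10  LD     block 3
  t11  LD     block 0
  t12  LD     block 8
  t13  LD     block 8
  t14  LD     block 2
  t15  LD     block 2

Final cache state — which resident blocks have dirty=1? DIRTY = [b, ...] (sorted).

0: W B10 -> L2 miss  d=D]
1: R B9 -> L1 miss  d=-]
2: W B2 -> L2 miss wb->B10  d=D]
3: R B9 -> L1 hit  d=-]
4: W B9 -> L1 hit  d=D]
5: R B3 -> L3 miss  d=-]
6: W B11 -> L3 miss  d=D]
7: R B1 -> L1 miss wb->B9  d=-]
8: R B7 -> L3 miss wb->B11  d=-]
9: R B7 -> L3 hit  d=-]
10: R B3 -> L3 miss  d=-]
11: R B0 -> L0 miss  d=-]
12: R B8 -> L0 miss  d=-]
13: R B8 -> L0 hit  d=-]
14: R B2 -> L2 hit  d=D]
15: R B2 -> L2 hit  d=D]

DIRTY = [2]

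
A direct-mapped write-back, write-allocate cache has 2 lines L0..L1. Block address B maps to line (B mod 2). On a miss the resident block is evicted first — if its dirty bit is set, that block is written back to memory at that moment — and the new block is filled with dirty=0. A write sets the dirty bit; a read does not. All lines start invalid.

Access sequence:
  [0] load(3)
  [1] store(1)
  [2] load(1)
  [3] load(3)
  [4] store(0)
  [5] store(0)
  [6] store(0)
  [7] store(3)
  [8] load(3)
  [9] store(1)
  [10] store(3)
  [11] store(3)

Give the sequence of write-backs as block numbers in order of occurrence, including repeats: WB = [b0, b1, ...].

WB = [1, 3, 1]

  0 | R B3 → L1 miss [-]
  1 | W B1 → L1 miss [D]
  2 | R B1 → L1 hit [D]
  3 | R B3 → L1 miss wb→B1 [-]
  4 | W B0 → L0 miss [D]
  5 | W B0 → L0 hit [D]
  6 | W B0 → L0 hit [D]
  7 | W B3 → L1 hit [D]
  8 | R B3 → L1 hit [D]
  9 | W B1 → L1 miss wb→B3 [D]
  10 | W B3 → L1 miss wb→B1 [D]
  11 | W B3 → L1 hit [D]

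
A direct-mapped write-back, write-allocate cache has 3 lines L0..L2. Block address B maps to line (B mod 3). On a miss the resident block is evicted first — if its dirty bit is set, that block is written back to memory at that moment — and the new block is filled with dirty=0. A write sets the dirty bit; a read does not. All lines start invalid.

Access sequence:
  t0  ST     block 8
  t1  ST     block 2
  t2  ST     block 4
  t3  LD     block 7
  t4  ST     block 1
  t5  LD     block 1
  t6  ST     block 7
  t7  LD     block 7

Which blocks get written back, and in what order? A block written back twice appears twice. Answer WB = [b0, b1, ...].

0: W B8 → L2 miss [D]
1: W B2 → L2 miss wb→B8 [D]
2: W B4 → L1 miss [D]
3: R B7 → L1 miss wb→B4 [-]
4: W B1 → L1 miss [D]
5: R B1 → L1 hit [D]
6: W B7 → L1 miss wb→B1 [D]
7: R B7 → L1 hit [D]

WB = [8, 4, 1]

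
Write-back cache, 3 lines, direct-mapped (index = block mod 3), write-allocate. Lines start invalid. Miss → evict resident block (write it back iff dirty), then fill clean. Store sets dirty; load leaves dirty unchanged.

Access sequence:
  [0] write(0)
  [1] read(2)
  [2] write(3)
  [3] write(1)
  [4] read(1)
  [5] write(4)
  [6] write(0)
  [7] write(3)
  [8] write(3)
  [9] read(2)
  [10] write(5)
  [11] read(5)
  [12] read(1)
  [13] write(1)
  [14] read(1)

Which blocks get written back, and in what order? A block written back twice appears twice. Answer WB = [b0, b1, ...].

  0 | W B0 → L0 miss [D]
  1 | R B2 → L2 miss [-]
  2 | W B3 → L0 miss wb→B0 [D]
  3 | W B1 → L1 miss [D]
  4 | R B1 → L1 hit [D]
  5 | W B4 → L1 miss wb→B1 [D]
  6 | W B0 → L0 miss wb→B3 [D]
  7 | W B3 → L0 miss wb→B0 [D]
  8 | W B3 → L0 hit [D]
  9 | R B2 → L2 hit [-]
  10 | W B5 → L2 miss [D]
  11 | R B5 → L2 hit [D]
  12 | R B1 → L1 miss wb→B4 [-]
  13 | W B1 → L1 hit [D]
  14 | R B1 → L1 hit [D]

WB = [0, 1, 3, 0, 4]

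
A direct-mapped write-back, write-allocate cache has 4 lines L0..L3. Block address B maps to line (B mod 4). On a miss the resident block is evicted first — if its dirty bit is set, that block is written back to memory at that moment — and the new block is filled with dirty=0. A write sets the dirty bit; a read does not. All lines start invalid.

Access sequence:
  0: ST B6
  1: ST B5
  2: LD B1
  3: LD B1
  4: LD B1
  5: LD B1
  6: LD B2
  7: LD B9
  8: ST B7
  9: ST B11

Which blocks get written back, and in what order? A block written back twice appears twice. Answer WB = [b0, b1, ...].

WB = [5, 6, 7]

0: W B6 → L2 miss [D]
1: W B5 → L1 miss [D]
2: R B1 → L1 miss wb→B5 [-]
3: R B1 → L1 hit [-]
4: R B1 → L1 hit [-]
5: R B1 → L1 hit [-]
6: R B2 → L2 miss wb→B6 [-]
7: R B9 → L1 miss [-]
8: W B7 → L3 miss [D]
9: W B11 → L3 miss wb→B7 [D]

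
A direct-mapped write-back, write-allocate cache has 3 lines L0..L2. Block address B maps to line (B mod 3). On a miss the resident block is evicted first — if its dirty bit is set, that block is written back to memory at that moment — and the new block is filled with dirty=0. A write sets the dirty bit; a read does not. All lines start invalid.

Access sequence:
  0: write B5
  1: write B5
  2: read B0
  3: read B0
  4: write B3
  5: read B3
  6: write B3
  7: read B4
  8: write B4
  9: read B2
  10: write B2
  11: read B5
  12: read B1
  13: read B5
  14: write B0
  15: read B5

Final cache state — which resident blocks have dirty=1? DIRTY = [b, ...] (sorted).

DIRTY = [0]

0: W B5 → L2 miss [D]
1: W B5 → L2 hit [D]
2: R B0 → L0 miss [-]
3: R B0 → L0 hit [-]
4: W B3 → L0 miss [D]
5: R B3 → L0 hit [D]
6: W B3 → L0 hit [D]
7: R B4 → L1 miss [-]
8: W B4 → L1 hit [D]
9: R B2 → L2 miss wb→B5 [-]
10: W B2 → L2 hit [D]
11: R B5 → L2 miss wb→B2 [-]
12: R B1 → L1 miss wb→B4 [-]
13: R B5 → L2 hit [-]
14: W B0 → L0 miss wb→B3 [D]
15: R B5 → L2 hit [-]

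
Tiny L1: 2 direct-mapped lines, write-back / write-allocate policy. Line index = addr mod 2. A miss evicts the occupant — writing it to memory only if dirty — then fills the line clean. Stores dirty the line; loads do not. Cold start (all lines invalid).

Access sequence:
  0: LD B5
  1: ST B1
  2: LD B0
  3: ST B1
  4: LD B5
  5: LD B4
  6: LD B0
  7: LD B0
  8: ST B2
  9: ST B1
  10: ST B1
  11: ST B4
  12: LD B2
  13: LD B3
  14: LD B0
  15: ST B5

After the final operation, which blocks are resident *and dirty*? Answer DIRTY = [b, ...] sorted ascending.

0: R B5 -> L1 miss  d=-]
1: W B1 -> L1 miss  d=D]
2: R B0 -> L0 miss  d=-]
3: W B1 -> L1 hit  d=D]
4: R B5 -> L1 miss wb->B1  d=-]
5: R B4 -> L0 miss  d=-]
6: R B0 -> L0 miss  d=-]
7: R B0 -> L0 hit  d=-]
8: W B2 -> L0 miss  d=D]
9: W B1 -> L1 miss  d=D]
10: W B1 -> L1 hit  d=D]
11: W B4 -> L0 miss wb->B2  d=D]
12: R B2 -> L0 miss wb->B4  d=-]
13: R B3 -> L1 miss wb->B1  d=-]
14: R B0 -> L0 miss  d=-]
15: W B5 -> L1 miss  d=D]

DIRTY = [5]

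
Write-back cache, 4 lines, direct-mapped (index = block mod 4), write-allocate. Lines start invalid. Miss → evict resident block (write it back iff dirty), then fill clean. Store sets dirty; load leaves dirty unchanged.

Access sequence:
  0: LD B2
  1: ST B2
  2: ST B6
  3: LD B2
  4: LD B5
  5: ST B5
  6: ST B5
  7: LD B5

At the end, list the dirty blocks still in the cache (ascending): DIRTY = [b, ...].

  0 | R B2 → L2 miss [-]
  1 | W B2 → L2 hit [D]
  2 | W B6 → L2 miss wb→B2 [D]
  3 | R B2 → L2 miss wb→B6 [-]
  4 | R B5 → L1 miss [-]
  5 | W B5 → L1 hit [D]
  6 | W B5 → L1 hit [D]
  7 | R B5 → L1 hit [D]

DIRTY = [5]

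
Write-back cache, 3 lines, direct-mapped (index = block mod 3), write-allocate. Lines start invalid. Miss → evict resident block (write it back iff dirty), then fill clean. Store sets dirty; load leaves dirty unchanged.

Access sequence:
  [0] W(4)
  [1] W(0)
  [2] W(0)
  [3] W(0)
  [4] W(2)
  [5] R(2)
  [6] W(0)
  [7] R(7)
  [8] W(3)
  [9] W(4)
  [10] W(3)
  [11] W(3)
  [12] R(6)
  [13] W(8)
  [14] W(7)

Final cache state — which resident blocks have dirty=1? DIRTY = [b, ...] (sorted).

  0 | W B4 → L1 miss [D]
  1 | W B0 → L0 miss [D]
  2 | W B0 → L0 hit [D]
  3 | W B0 → L0 hit [D]
  4 | W B2 → L2 miss [D]
  5 | R B2 → L2 hit [D]
  6 | W B0 → L0 hit [D]
  7 | R B7 → L1 miss wb→B4 [-]
  8 | W B3 → L0 miss wb→B0 [D]
  9 | W B4 → L1 miss [D]
  10 | W B3 → L0 hit [D]
  11 | W B3 → L0 hit [D]
  12 | R B6 → L0 miss wb→B3 [-]
  13 | W B8 → L2 miss wb→B2 [D]
  14 | W B7 → L1 miss wb→B4 [D]

DIRTY = [7, 8]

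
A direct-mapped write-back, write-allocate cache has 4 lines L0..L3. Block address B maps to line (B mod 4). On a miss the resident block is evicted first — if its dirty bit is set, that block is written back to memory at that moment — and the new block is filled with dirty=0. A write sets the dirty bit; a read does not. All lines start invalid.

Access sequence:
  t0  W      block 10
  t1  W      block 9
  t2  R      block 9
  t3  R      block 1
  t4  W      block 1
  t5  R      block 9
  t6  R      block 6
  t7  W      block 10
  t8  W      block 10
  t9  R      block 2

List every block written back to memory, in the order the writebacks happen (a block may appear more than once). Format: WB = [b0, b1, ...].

0: W B10 → L2 miss [D]
1: W B9 → L1 miss [D]
2: R B9 → L1 hit [D]
3: R B1 → L1 miss wb→B9 [-]
4: W B1 → L1 hit [D]
5: R B9 → L1 miss wb→B1 [-]
6: R B6 → L2 miss wb→B10 [-]
7: W B10 → L2 miss [D]
8: W B10 → L2 hit [D]
9: R B2 → L2 miss wb→B10 [-]

WB = [9, 1, 10, 10]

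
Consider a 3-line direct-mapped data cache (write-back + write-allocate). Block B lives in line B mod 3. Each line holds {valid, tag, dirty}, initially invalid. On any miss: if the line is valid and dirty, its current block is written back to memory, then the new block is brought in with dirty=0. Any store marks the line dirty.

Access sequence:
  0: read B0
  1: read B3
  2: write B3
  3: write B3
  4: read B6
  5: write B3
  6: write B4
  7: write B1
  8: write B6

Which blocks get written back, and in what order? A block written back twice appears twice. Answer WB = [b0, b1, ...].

0: R B0 → L0 miss [-]
1: R B3 → L0 miss [-]
2: W B3 → L0 hit [D]
3: W B3 → L0 hit [D]
4: R B6 → L0 miss wb→B3 [-]
5: W B3 → L0 miss [D]
6: W B4 → L1 miss [D]
7: W B1 → L1 miss wb→B4 [D]
8: W B6 → L0 miss wb→B3 [D]

WB = [3, 4, 3]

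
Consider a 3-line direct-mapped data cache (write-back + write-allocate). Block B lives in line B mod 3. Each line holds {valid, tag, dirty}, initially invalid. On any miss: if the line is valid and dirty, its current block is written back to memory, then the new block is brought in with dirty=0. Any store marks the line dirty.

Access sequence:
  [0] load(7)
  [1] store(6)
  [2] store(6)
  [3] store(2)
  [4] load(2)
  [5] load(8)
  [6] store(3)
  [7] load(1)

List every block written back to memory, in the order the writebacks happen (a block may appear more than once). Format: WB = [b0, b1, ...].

WB = [2, 6]

  0 | R B7 → L1 miss [-]
  1 | W B6 → L0 miss [D]
  2 | W B6 → L0 hit [D]
  3 | W B2 → L2 miss [D]
  4 | R B2 → L2 hit [D]
  5 | R B8 → L2 miss wb→B2 [-]
  6 | W B3 → L0 miss wb→B6 [D]
  7 | R B1 → L1 miss [-]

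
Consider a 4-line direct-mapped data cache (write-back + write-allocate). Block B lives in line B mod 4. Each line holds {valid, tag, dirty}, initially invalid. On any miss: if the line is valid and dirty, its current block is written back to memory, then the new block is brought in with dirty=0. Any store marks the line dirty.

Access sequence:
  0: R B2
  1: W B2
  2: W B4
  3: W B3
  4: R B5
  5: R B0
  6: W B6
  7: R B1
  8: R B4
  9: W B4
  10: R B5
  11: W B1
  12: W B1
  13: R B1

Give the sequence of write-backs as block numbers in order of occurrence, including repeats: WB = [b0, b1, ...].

WB = [4, 2]

  0 | R B2 → L2 miss [-]
  1 | W B2 → L2 hit [D]
  2 | W B4 → L0 miss [D]
  3 | W B3 → L3 miss [D]
  4 | R B5 → L1 miss [-]
  5 | R B0 → L0 miss wb→B4 [-]
  6 | W B6 → L2 miss wb→B2 [D]
  7 | R B1 → L1 miss [-]
  8 | R B4 → L0 miss [-]
  9 | W B4 → L0 hit [D]
  10 | R B5 → L1 miss [-]
  11 | W B1 → L1 miss [D]
  12 | W B1 → L1 hit [D]
  13 | R B1 → L1 hit [D]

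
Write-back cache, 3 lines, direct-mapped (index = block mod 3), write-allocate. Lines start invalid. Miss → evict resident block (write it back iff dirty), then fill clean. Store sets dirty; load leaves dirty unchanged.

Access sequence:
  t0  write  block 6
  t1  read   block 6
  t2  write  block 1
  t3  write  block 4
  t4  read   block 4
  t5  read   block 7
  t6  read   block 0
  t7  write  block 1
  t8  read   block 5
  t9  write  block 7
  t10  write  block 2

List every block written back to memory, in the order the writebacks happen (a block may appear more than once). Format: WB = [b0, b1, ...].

WB = [1, 4, 6, 1]

  0 | W B6 → L0 miss [D]
  1 | R B6 → L0 hit [D]
  2 | W B1 → L1 miss [D]
  3 | W B4 → L1 miss wb→B1 [D]
  4 | R B4 → L1 hit [D]
  5 | R B7 → L1 miss wb→B4 [-]
  6 | R B0 → L0 miss wb→B6 [-]
  7 | W B1 → L1 miss [D]
  8 | R B5 → L2 miss [-]
  9 | W B7 → L1 miss wb→B1 [D]
  10 | W B2 → L2 miss [D]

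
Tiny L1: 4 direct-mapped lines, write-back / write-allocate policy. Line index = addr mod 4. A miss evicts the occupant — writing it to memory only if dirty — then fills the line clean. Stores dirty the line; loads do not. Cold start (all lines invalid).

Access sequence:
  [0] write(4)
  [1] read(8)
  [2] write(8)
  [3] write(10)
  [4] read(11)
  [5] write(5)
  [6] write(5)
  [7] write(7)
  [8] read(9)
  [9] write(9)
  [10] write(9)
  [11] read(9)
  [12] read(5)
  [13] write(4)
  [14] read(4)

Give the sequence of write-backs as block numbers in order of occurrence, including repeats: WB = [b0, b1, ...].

  0 | W B4 → L0 miss [D]
  1 | R B8 → L0 miss wb→B4 [-]
  2 | W B8 → L0 hit [D]
  3 | W B10 → L2 miss [D]
  4 | R B11 → L3 miss [-]
  5 | W B5 → L1 miss [D]
  6 | W B5 → L1 hit [D]
  7 | W B7 → L3 miss [D]
  8 | R B9 → L1 miss wb→B5 [-]
  9 | W B9 → L1 hit [D]
  10 | W B9 → L1 hit [D]
  11 | R B9 → L1 hit [D]
  12 | R B5 → L1 miss wb→B9 [-]
  13 | W B4 → L0 miss wb→B8 [D]
  14 | R B4 → L0 hit [D]

WB = [4, 5, 9, 8]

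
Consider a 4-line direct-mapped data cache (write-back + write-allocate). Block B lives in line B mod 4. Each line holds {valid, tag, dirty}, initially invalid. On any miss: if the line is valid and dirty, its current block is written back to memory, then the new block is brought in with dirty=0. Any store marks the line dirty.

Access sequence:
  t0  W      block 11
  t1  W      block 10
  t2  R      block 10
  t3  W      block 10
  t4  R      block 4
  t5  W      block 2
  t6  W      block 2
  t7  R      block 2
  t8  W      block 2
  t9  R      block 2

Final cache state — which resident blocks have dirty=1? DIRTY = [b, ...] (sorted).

0: W B11 -> L3 miss  d=D]
1: W B10 -> L2 miss  d=D]
2: R B10 -> L2 hit  d=D]
3: W B10 -> L2 hit  d=D]
4: R B4 -> L0 miss  d=-]
5: W B2 -> L2 miss wb->B10  d=D]
6: W B2 -> L2 hit  d=D]
7: R B2 -> L2 hit  d=D]
8: W B2 -> L2 hit  d=D]
9: R B2 -> L2 hit  d=D]

DIRTY = [2, 11]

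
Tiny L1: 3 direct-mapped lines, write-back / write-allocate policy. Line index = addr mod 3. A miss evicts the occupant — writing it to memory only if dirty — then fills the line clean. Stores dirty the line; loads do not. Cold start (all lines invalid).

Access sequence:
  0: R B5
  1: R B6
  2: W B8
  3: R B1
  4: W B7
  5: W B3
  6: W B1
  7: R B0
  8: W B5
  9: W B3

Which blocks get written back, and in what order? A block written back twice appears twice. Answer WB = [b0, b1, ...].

WB = [7, 3, 8]

0: R B5 → L2 miss [-]
1: R B6 → L0 miss [-]
2: W B8 → L2 miss [D]
3: R B1 → L1 miss [-]
4: W B7 → L1 miss [D]
5: W B3 → L0 miss [D]
6: W B1 → L1 miss wb→B7 [D]
7: R B0 → L0 miss wb→B3 [-]
8: W B5 → L2 miss wb→B8 [D]
9: W B3 → L0 miss [D]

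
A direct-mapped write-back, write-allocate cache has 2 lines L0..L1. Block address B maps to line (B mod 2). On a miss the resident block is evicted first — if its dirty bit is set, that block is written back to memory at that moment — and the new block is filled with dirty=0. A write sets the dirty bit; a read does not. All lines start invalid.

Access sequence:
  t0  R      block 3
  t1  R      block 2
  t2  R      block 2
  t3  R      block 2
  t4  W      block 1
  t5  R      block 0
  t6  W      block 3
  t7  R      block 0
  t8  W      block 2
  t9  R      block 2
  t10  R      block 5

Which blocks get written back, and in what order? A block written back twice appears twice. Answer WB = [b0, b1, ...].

WB = [1, 3]

0: R B3 -> L1 miss  d=-]
1: R B2 -> L0 miss  d=-]
2: R B2 -> L0 hit  d=-]
3: R B2 -> L0 hit  d=-]
4: W B1 -> L1 miss  d=D]
5: R B0 -> L0 miss  d=-]
6: W B3 -> L1 miss wb->B1  d=D]
7: R B0 -> L0 hit  d=-]
8: W B2 -> L0 miss  d=D]
9: R B2 -> L0 hit  d=D]
10: R B5 -> L1 miss wb->B3  d=-]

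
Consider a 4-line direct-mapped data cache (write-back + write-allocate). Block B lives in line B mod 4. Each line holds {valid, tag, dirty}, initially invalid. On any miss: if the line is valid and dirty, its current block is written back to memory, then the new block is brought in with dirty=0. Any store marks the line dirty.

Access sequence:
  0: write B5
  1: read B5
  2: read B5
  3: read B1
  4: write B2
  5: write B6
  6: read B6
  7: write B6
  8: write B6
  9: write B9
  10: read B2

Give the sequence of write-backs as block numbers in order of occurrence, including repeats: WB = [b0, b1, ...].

WB = [5, 2, 6]

  0 | W B5 → L1 miss [D]
  1 | R B5 → L1 hit [D]
  2 | R B5 → L1 hit [D]
  3 | R B1 → L1 miss wb→B5 [-]
  4 | W B2 → L2 miss [D]
  5 | W B6 → L2 miss wb→B2 [D]
  6 | R B6 → L2 hit [D]
  7 | W B6 → L2 hit [D]
  8 | W B6 → L2 hit [D]
  9 | W B9 → L1 miss [D]
  10 | R B2 → L2 miss wb→B6 [-]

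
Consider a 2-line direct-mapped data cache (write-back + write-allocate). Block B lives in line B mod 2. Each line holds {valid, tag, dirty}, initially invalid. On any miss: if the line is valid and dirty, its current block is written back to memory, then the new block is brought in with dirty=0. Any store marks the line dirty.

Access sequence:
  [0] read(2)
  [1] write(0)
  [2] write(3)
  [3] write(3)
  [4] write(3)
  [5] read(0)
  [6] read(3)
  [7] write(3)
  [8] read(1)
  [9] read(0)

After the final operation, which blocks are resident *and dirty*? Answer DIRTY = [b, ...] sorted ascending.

  0 | R B2 → L0 miss [-]
  1 | W B0 → L0 miss [D]
  2 | W B3 → L1 miss [D]
  3 | W B3 → L1 hit [D]
  4 | W B3 → L1 hit [D]
  5 | R B0 → L0 hit [D]
  6 | R B3 → L1 hit [D]
  7 | W B3 → L1 hit [D]
  8 | R B1 → L1 miss wb→B3 [-]
  9 | R B0 → L0 hit [D]

DIRTY = [0]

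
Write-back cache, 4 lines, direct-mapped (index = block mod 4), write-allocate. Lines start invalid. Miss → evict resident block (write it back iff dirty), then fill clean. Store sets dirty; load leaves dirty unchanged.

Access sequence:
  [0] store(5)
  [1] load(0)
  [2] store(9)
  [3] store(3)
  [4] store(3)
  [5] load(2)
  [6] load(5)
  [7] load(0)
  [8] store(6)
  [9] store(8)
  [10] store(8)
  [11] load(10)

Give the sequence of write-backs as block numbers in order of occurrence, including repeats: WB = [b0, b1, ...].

  0 | W B5 → L1 miss [D]
  1 | R B0 → L0 miss [-]
  2 | W B9 → L1 miss wb→B5 [D]
  3 | W B3 → L3 miss [D]
  4 | W B3 → L3 hit [D]
  5 | R B2 → L2 miss [-]
  6 | R B5 → L1 miss wb→B9 [-]
  7 | R B0 → L0 hit [-]
  8 | W B6 → L2 miss [D]
  9 | W B8 → L0 miss [D]
  10 | W B8 → L0 hit [D]
  11 | R B10 → L2 miss wb→B6 [-]

WB = [5, 9, 6]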